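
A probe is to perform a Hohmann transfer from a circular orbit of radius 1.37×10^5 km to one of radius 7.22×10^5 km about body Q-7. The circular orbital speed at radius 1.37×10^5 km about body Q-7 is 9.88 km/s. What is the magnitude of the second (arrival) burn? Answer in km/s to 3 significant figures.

From the circular-orbit relation v² = μ/r at r = 1.37×10^5 km: μ = v²r = (9.88)² × 1.37×10^5 = 1.33732×10^7 km³/s².
Semi-major axis of the transfer orbit: a_t = (1.370×10^5 + 7.220×10^5)/2 = 4.295×10^5 km.
Circular speed at r = 7.220×10^5 km: v_c = √(μ/r) = 4.304 km/s.
Vis-viva on the transfer ellipse at r = 7.220×10^5 km gives v_t = √[μ(2/r − 1/a_t)] = 2.431 km/s.
Δv₂ = |v_t − v_c| = |2.431 − 4.304| = 1.873 km/s.

Δv₂ = 1.87 km/s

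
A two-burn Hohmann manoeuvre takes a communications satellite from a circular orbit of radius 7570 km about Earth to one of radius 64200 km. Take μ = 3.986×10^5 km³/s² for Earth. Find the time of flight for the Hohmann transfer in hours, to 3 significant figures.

t = 9.40 hours

Transfer-ellipse semi-major axis a_t = (r₁ + r₂)/2 = (7570 + 64200)/2 = 35885 km.
By Kepler's third law the transfer-orbit period is T = 2π√(a_t³/μ), so t = T/2 = 33830 s.
Converting: 33830 s ÷ 3600 s/hour = 9.40 hours.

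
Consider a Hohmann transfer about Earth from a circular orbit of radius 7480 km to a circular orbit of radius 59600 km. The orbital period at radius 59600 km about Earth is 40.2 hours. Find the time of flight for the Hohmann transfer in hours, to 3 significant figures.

From Kepler's third law T² = 4π²r³/μ at r = 59600 km, T = 40.2 hours = 40.2 × 3600 s = 1.4472×10^5 s: μ = 4π²r³/T² = 3.99063×10^5 km³/s².
Semi-major axis of the transfer orbit: a_t = (7480 + 59600)/2 = 33540 km.
Half the transfer-orbit period gives t = π√(a_t³/μ) = 30550 s.
Converting: 30550 s ÷ 3600 s/hour = 8.49 hours.

t = 8.49 hours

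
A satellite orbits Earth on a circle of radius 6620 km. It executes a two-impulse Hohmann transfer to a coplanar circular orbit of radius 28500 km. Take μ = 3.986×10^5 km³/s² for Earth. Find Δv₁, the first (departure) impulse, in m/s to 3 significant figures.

Δv₁ = 2130 m/s

Semi-major axis of the transfer orbit: a_t = (6620 + 28500)/2 = 17560 km.
Circular speed at r = 6620 km: v_c = √(μ/r) = 7.760 km/s.
Transfer-orbit speed at the same r (vis-viva, a = a_t): v_t = √[μ(2/r − 1/a_t)] = 9.886 km/s.
Δv₁ = |v_t − v_c| = |9.886 − 7.760| = 2.126 km/s.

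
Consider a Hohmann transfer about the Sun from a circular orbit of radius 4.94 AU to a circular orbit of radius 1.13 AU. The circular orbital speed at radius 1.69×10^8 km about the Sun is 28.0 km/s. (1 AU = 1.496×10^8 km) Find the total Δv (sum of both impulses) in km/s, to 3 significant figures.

From the circular-orbit relation v² = μ/r at r = 1.69×10^8 km: μ = v²r = (28.0)² × 1.69×10^8 = 1.32496×10^11 km³/s².
In km: r₁ = 4.94 × 1.496×10^8 = 7.39024×10^8 km; r₂ = 1.13 × 1.496×10^8 = 1.69048×10^8 km.
Transfer-ellipse semi-major axis a_t = (r₁ + r₂)/2 = (7.39024×10^8 + 1.69048×10^8)/2 = 4.54036×10^8 km.
At r₁ the circular-orbit speed is v₁ = √(μ/r₁) = 13.39 km/s.
Transfer-orbit speed at r₁ (vis-viva equation): v_a = √[μ(2/r₁ − 1/a_t)] = 8.170 km/s.
First burn Δv₁ = |v_a − v₁| = 5.220 km/s.
Circular speed at r₂: v₂ = √(μ/r₂) = 27.996 km/s.
Transfer-orbit speed at r₂: v_p = √[μ(2/r₂ − 1/a_t)] = 35.717 km/s.
Second burn Δv₂ = |v₂ − v_p| = 7.721 km/s.
Total Δv = Δv₁ + Δv₂ = 12.94 km/s.

Δv = 12.9 km/s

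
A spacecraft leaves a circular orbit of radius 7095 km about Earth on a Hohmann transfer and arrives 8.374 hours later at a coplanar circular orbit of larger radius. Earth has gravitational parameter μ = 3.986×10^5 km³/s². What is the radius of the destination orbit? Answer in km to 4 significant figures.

Transfer time t = 8.374 hours = 30146.4 s, and t = π√(a_t³/μ).
So a_t = (μ t²/π²)^(1/3) = (3.986×10^5 × (30146.4)² / π²)^(1/3) = 33233 km.
Since a_t = (r₁ + r₂)/2, r₂ = 2a_t − r₁ = 2×33233 − 7095 = 59371 km.

r₂ = 59370 km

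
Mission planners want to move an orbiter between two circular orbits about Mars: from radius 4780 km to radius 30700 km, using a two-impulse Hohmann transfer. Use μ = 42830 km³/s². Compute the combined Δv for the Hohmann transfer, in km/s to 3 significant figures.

Δv = 1.51 km/s

Transfer-ellipse semi-major axis a_t = (r₁ + r₂)/2 = (4780 + 30700)/2 = 17740 km.
Circular speed at r₁: v₁ = √(μ/r₁) = √(42830/4780) = 2.9934 km/s.
Transfer-orbit speed at r₁ (vis-viva equation): v_p = √[μ(2/r₁ − 1/a_t)] = 3.9378 km/s.
First burn Δv₁ = |v_p − v₁| = 0.9444 km/s.
Circular speed at r₂: v₂ = √(μ/r₂) = 1.1811 km/s.
Transfer-orbit speed at r₂: v_a = √[μ(2/r₂ − 1/a_t)] = 0.61312 km/s.
Second burn Δv₂ = |v₂ − v_a| = 0.5680 km/s.
Total Δv = Δv₁ + Δv₂ = 1.512 km/s.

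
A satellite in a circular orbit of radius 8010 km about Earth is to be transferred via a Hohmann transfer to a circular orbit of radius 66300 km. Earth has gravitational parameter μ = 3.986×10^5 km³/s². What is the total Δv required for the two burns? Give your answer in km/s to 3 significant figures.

Δv = 3.68 km/s

The Hohmann ellipse has a_t = (r₁ + r₂)/2 = 37155 km.
At r₁ the circular-orbit speed is v₁ = √(μ/r₁) = 7.054 km/s.
Transfer-orbit speed at r₁ (v² = μ(2/r − 1/a)): v_p = √[μ(2/r₁ − 1/a_t)] = 9.423 km/s.
First burn Δv₁ = |v_p − v₁| = 2.369 km/s.
Circular speed at r₂: v₂ = √(μ/r₂) = 2.45195 km/s.
Transfer-orbit speed at r₂: v_a = √[μ(2/r₂ − 1/a_t)] = 1.13846 km/s.
Second burn Δv₂ = |v₂ − v_a| = 1.313 km/s.
Total Δv = Δv₁ + Δv₂ = 3.682 km/s.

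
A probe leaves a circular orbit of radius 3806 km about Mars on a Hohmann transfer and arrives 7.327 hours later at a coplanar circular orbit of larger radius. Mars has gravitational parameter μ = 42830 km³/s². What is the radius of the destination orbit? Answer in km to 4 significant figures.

Transfer time t = 7.327 hours = 26377.2 s, and t = π√(a_t³/μ).
So a_t = (μ t²/π²)^(1/3) = (42830 × (26377.2)² / π²)^(1/3) = 14453 km.
Since a_t = (r₁ + r₂)/2, r₂ = 2a_t − r₁ = 2×14453 − 3806 = 25100 km.

r₂ = 25100 km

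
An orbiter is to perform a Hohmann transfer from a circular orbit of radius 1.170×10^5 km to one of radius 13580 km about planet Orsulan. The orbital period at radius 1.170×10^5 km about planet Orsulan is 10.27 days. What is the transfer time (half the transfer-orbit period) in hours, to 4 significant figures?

t = 51.37 hours

From Kepler's third law T² = 4π²r³/μ at r = 1.170×10^5 km, T = 10.27 days = 10.27 × 86400 s = 8.87328×10^5 s: μ = 4π²r³/T² = 80306.2 km³/s².
The Hohmann ellipse has a_t = (r₁ + r₂)/2 = 65290 km.
Half the transfer-orbit period gives t = π√(a_t³/μ) = 1.84946×10^5 s.
Converting: 1.84946×10^5 s ÷ 3600 s/hour = 51.37 hours.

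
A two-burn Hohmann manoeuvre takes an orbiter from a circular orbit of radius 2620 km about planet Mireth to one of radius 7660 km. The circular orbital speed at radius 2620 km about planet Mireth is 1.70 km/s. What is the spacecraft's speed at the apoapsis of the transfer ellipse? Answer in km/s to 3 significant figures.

From the circular-orbit relation v² = μ/r at r = 2620 km: μ = v²r = (1.70)² × 2620 = 7571.80 km³/s².
Semi-major axis of the transfer orbit: a_t = (2620 + 7660)/2 = 5140 km.
The apoapsis of the transfer ellipse is at r = 7660 km.
Vis-viva: v = √[μ(2/r − 1/a_t)] = √[7571.80 × (2/7660 − 1/5140)] = 0.7098 km/s.

v = 0.710 km/s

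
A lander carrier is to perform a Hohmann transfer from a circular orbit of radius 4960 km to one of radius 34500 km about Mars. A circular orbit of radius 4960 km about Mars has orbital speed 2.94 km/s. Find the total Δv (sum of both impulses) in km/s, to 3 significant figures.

Δv = 1.50 km/s

From the circular-orbit relation v² = μ/r at r = 4960 km: μ = v²r = (2.94)² × 4960 = 42872.3 km³/s².
The Hohmann ellipse has a_t = (r₁ + r₂)/2 = 19730 km.
Circular speed at r₁: v₁ = √(μ/r₁) = √(42872.3/4960) = 2.94000 km/s.
On the transfer ellipse at r₁, v² = μ(2/r − 1/a) gives v_p = √[μ(2/r₁ − 1/a_t)] = 3.88771 km/s.
First burn Δv₁ = |v_p − v₁| = 0.94771 km/s.
Circular speed at r₂: v₂ = √(μ/r₂) = 1.11475 km/s.
Transfer-orbit speed at r₂: v_a = √[μ(2/r₂ − 1/a_t)] = 0.558928 km/s.
Second burn Δv₂ = |v₂ − v_a| = 0.55582 km/s.
Δv = Δv₁ + Δv₂ = 0.94771 + 0.55582 = 1.504 km/s.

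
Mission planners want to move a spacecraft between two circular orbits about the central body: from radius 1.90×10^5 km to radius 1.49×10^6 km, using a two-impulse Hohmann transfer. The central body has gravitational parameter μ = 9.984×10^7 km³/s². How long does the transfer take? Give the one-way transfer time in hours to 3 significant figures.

Semi-major axis of the transfer orbit: a_t = (1.900×10^5 + 1.490×10^6)/2 = 8.400×10^5 km.
By Kepler's third law the transfer-orbit period is T = 2π√(a_t³/μ), so t = T/2 = 2.4206×10^5 s.
Converting: 2.4206×10^5 s ÷ 3600 s/hour = 67.2 hours.

t = 67.2 hours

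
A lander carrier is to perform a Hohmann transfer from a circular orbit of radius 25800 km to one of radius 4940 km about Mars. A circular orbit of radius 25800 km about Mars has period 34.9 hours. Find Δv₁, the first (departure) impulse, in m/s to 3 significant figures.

From Kepler's third law T² = 4π²r³/μ at r = 25800 km, T = 34.9 hours = 34.9 × 3600 s = 1.2564×10^5 s: μ = 4π²r³/T² = 42950.0 km³/s².
The Hohmann ellipse has a_t = (r₁ + r₂)/2 = 15370 km.
On the circular orbit at r = 25800 km, v_c = √(μ/r) = 1.29024 km/s.
Transfer-orbit speed at the same r (vis-viva, a = a_t): v_t = √[μ(2/r − 1/a_t)] = 0.731473 km/s.
Δv₁ = |v_t − v_c| = |0.731473 − 1.29024| = 0.5588 km/s.

Δv₁ = 559 m/s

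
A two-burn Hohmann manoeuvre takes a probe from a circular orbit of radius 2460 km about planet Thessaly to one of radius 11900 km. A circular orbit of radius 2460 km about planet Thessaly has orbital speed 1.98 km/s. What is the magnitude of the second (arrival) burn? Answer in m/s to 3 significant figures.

From the circular-orbit relation v² = μ/r at r = 2460 km: μ = v²r = (1.98)² × 2460 = 9644.18 km³/s².
Semi-major axis of the transfer orbit: a_t = (2460 + 11900)/2 = 7180 km.
Circular speed at r = 11900 km: v_c = √(μ/r) = 0.9002 km/s.
Vis-viva on the transfer ellipse at r = 11900 km gives v_t = √[μ(2/r − 1/a_t)] = 0.5269 km/s.
Δv₂ = |v_t − v_c| = |0.5269 − 0.9002| = 0.3733 km/s.

Δv₂ = 373 m/s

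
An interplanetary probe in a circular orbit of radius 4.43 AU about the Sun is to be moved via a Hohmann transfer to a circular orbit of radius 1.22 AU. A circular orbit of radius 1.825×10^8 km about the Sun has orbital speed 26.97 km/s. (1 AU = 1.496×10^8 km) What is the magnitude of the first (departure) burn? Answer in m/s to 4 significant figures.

Δv₁ = 4852 m/s

From the circular-orbit relation v² = μ/r at r = 1.825×10^8 km: μ = v²r = (26.97)² × 1.825×10^8 = 1.32747×10^11 km³/s².
In km: r₁ = 4.43 × 1.496×10^8 = 6.62728×10^8 km; r₂ = 1.22 × 1.496×10^8 = 1.82512×10^8 km.
Transfer-ellipse semi-major axis a_t = (r₁ + r₂)/2 = (6.62728×10^8 + 1.82512×10^8)/2 = 4.2262×10^8 km.
Circular speed at r = 6.62728×10^8 km: v_c = √(μ/r) = 14.153 km/s.
Transfer-orbit speed at the same r (vis-viva, a = a_t): v_t = √[μ(2/r − 1/a_t)] = 9.3007 km/s.
Δv₁ = |v_t − v_c| = |9.3007 − 14.153| = 4.852 km/s.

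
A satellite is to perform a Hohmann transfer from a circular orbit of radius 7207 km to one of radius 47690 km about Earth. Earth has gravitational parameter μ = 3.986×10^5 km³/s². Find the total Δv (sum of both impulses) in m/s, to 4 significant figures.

Δv = 3775 m/s

The Hohmann ellipse has a_t = (r₁ + r₂)/2 = 27448.5 km.
At r₁ the circular-orbit speed is v₁ = √(μ/r₁) = 7.4369 km/s.
On the transfer ellipse at r₁, v² = μ(2/r − 1/a) gives v_p = √[μ(2/r₁ − 1/a_t)] = 9.8027 km/s.
First burn Δv₁ = |v_p − v₁| = 2.3658 km/s.
At r₂, v₂ = √(μ/r₂) = 2.8910 km/s.
Transfer-orbit speed at r₂: v_a = √[μ(2/r₂ − 1/a_t)] = 1.4814 km/s.
Second burn Δv₂ = |v₂ − v_a| = 1.4096 km/s.
Total Δv = Δv₁ + Δv₂ = 3.775 km/s.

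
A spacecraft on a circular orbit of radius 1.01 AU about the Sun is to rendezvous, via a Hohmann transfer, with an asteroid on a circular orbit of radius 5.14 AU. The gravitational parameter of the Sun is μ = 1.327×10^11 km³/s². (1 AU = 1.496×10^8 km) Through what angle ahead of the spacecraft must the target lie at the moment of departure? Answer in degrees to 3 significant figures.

φ = 96.7°

In km: r₁ = 1.01 × 1.496×10^8 = 1.51096×10^8 km; r₂ = 5.14 × 1.496×10^8 = 7.68944×10^8 km.
Transfer-ellipse semi-major axis a_t = (r₁ + r₂)/2 = (1.51096×10^8 + 7.68944×10^8)/2 = 4.6002×10^8 km.
Transfer time t = π√(a_t³/μ) = 8.5090×10^7 s.
The target's mean motion on its circular orbit is ω₂ = √(μ/r₂³) = 1.7084×10^-8 rad/s.
Angle swept by the target during transfer: ω₂·t = 1.4537 rad = 83.29°.
The spacecraft traverses 180° on the transfer ellipse, so the target must lead by 180° − 83.29° = 96.7°.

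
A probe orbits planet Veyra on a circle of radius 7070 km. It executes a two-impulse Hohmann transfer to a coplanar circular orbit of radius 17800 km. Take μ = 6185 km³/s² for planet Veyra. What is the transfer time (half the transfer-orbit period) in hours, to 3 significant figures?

Semi-major axis of the transfer orbit: a_t = (7070 + 17800)/2 = 12435 km.
Transfer time t = π√(a_t³/μ) = π√((12435)³ / 6185) = 55390 s.
Converting: 55390 s ÷ 3600 s/hour = 15.4 hours.

t = 15.4 hours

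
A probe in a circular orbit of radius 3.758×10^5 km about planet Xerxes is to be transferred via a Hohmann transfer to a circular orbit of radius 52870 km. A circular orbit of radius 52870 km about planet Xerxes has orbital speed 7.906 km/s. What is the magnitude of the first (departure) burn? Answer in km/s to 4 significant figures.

Δv₁ = 1.493 km/s

From the circular-orbit relation v² = μ/r at r = 52870 km: μ = v²r = (7.906)² × 52870 = 3.30463×10^6 km³/s².
Transfer-ellipse semi-major axis a_t = (r₁ + r₂)/2 = (3.758×10^5 + 52870)/2 = 2.14335×10^5 km.
Circular speed at r = 3.758×10^5 km: v_c = √(μ/r) = 2.9654 km/s.
Transfer-orbit speed at the same r (vis-viva, a = a_t): v_t = √[μ(2/r − 1/a_t)] = 1.4728 km/s.
Δv₁ = |v_t − v_c| = |1.4728 − 2.9654| = 1.493 km/s.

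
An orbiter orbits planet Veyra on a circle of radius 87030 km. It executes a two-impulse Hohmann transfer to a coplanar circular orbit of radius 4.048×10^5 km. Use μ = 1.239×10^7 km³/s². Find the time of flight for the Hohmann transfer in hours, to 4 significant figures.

Transfer-ellipse semi-major axis a_t = (r₁ + r₂)/2 = (87030 + 4.048×10^5)/2 = 2.45915×10^5 km.
Half the transfer-orbit period gives t = π√(a_t³/μ) = 1.0884×10^5 s.
Converting: 1.0884×10^5 s ÷ 3600 s/hour = 30.23 hours.

t = 30.23 hours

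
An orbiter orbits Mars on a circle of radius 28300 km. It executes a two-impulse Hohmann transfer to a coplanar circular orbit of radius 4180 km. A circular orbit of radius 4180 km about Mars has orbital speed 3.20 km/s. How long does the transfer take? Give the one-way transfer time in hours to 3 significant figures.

From the circular-orbit relation v² = μ/r at r = 4180 km: μ = v²r = (3.20)² × 4180 = 42803.2 km³/s².
The Hohmann ellipse has a_t = (r₁ + r₂)/2 = 16240 km.
Half the transfer-orbit period gives t = π√(a_t³/μ) = 31430 s.
Converting: 31430 s ÷ 3600 s/hour = 8.73 hours.

t = 8.73 hours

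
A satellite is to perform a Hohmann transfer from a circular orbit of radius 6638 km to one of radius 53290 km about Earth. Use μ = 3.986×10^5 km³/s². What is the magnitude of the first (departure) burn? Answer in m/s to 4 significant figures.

Δv₁ = 2585 m/s

Semi-major axis of the transfer orbit: a_t = (6638 + 53290)/2 = 29964 km.
Circular speed at r = 6638 km: v_c = √(μ/r) = 7.7491 km/s.
Vis-viva on the transfer ellipse at r = 6638 km gives v_t = √[μ(2/r − 1/a_t)] = 10.334 km/s.
Δv₁ = |v_t − v_c| = |10.334 − 7.7491| = 2.585 km/s.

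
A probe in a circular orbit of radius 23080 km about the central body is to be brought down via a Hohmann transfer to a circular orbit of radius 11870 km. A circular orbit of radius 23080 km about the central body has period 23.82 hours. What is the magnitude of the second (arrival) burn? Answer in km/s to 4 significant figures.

Δv₂ = 0.3519 km/s

From Kepler's third law T² = 4π²r³/μ at r = 23080 km, T = 23.82 hours = 23.82 × 3600 s = 85752 s: μ = 4π²r³/T² = 66005.3 km³/s².
Semi-major axis of the transfer orbit: a_t = (23080 + 11870)/2 = 17475 km.
Circular speed at r = 11870 km: v_c = √(μ/r) = 2.3581 km/s.
Vis-viva on the transfer ellipse at r = 11870 km gives v_t = √[μ(2/r − 1/a_t)] = 2.7100 km/s.
Δv₂ = |v_t − v_c| = |2.7100 − 2.3581| = 0.3519 km/s.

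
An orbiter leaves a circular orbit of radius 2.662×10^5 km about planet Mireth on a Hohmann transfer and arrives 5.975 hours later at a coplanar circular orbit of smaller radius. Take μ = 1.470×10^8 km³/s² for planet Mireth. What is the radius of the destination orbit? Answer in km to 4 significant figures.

Transfer time t = 5.975 hours = 21510 s, and t = π√(a_t³/μ).
So a_t = (μ t²/π²)^(1/3) = (1.470×10^8 × (21510)² / π²)^(1/3) = 1.9030×10^5 km.
Since a_t = (r₁ + r₂)/2, r₂ = 2a_t − r₁ = 2×1.9030×10^5 − 2.662×10^5 = 1.144×10^5 km.

r₂ = 1.144×10^5 km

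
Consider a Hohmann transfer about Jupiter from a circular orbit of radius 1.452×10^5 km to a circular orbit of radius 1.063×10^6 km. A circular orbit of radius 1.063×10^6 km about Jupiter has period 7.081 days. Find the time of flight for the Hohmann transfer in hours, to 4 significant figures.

t = 36.40 hours

From Kepler's third law T² = 4π²r³/μ at r = 1.063×10^6 km, T = 7.081 days = 7.081 × 86400 s = 6.117984×10^5 s: μ = 4π²r³/T² = 1.26690×10^8 km³/s².
Semi-major axis of the transfer orbit: a_t = (1.452×10^5 + 1.063×10^6)/2 = 6.041×10^5 km.
Transfer time t = π√(a_t³/μ) = π√((6.041×10^5)³ / 1.26690×10^8) = 1.3105×10^5 s.
Converting: 1.3105×10^5 s ÷ 3600 s/hour = 36.40 hours.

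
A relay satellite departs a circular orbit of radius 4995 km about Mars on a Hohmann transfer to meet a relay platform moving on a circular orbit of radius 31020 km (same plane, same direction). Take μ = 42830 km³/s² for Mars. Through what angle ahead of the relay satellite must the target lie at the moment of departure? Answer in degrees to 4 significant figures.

φ = 100.4°

Semi-major axis of the transfer orbit: a_t = (4995 + 31020)/2 = 18007.5 km.
Transfer time t = π√(a_t³/μ) = 36682 s.
The target's mean motion on its circular orbit is ω₂ = √(μ/r₂³) = 3.7880×10^-5 rad/s.
Angle swept by the target during transfer: ω₂·t = 1.3895 rad = 79.61°.
The relay satellite traverses 180° on the transfer ellipse, so the target must lead by 180° − 79.61° = 100.4°.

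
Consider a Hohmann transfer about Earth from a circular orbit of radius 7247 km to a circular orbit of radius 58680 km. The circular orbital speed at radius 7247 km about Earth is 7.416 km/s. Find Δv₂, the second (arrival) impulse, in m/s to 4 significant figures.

Δv₂ = 1384 m/s

From the circular-orbit relation v² = μ/r at r = 7247 km: μ = v²r = (7.416)² × 7247 = 3.98564×10^5 km³/s².
The Hohmann ellipse has a_t = (r₁ + r₂)/2 = 32963.5 km.
On the circular orbit at r = 58680 km, v_c = √(μ/r) = 2.606 km/s.
Vis-viva on the transfer ellipse at r = 58680 km gives v_t = √[μ(2/r − 1/a_t)] = 1.222 km/s.
Δv₂ = |v_t − v_c| = |1.222 − 2.606| = 1.384 km/s.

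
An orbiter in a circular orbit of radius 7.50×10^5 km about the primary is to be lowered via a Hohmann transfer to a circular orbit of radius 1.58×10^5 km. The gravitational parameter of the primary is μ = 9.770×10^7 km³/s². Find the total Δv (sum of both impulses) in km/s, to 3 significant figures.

Δv = 11.8 km/s

Semi-major axis of the transfer orbit: a_t = (7.500×10^5 + 1.580×10^5)/2 = 4.540×10^5 km.
Circular speed at r₁: v₁ = √(μ/r₁) = √(9.770×10^7/7.500×10^5) = 11.413 km/s.
On the transfer ellipse at r₁, vis-viva gives v_a = √[μ(2/r₁ − 1/a_t)] = 6.7331 km/s.
First burn Δv₁ = |v_a − v₁| = 4.680 km/s.
At r₂, v₂ = √(μ/r₂) = 24.867 km/s.
Transfer-orbit speed at r₂: v_p = √[μ(2/r₂ − 1/a_t)] = 31.961 km/s.
Second burn Δv₂ = |v₂ − v_p| = 7.094 km/s.
Δv = Δv₁ + Δv₂ = 4.680 + 7.094 = 11.77 km/s.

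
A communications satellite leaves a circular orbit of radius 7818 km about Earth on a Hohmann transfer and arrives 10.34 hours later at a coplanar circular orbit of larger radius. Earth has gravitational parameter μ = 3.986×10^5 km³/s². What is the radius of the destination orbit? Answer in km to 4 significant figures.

r₂ = 68680 km

Transfer time t = 10.34 hours = 37224 s, and t = π√(a_t³/μ).
So a_t = (μ t²/π²)^(1/3) = (3.986×10^5 × (37224)² / π²)^(1/3) = 38250 km.
Since a_t = (r₁ + r₂)/2, r₂ = 2a_t − r₁ = 2×38250 − 7818 = 68682 km.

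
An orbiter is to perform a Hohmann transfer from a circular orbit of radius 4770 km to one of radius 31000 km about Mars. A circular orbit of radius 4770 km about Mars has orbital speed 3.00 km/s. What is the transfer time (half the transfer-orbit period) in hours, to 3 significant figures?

From the circular-orbit relation v² = μ/r at r = 4770 km: μ = v²r = (3.00)² × 4770 = 42930.0 km³/s².
The Hohmann ellipse has a_t = (r₁ + r₂)/2 = 17885 km.
Half the transfer-orbit period gives t = π√(a_t³/μ) = 36270 s.
Converting: 36270 s ÷ 3600 s/hour = 10.1 hours.

t = 10.1 hours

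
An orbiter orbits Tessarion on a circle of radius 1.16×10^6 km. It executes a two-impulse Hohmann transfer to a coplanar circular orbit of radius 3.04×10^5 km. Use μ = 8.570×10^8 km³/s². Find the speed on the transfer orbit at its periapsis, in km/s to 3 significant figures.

v = 66.8 km/s

Semi-major axis of the transfer orbit: a_t = (1.160×10^6 + 3.040×10^5)/2 = 7.320×10^5 km.
The periapsis of the transfer ellipse is at r = 3.040×10^5 km.
Vis-viva: v = √[μ(2/r − 1/a_t)] = √[8.570×10^8 × (2/3.040×10^5 − 1/7.320×10^5)] = 66.84 km/s.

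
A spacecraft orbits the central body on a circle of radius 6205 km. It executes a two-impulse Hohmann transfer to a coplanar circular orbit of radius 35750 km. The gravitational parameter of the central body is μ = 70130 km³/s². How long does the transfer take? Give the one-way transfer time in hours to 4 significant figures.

Semi-major axis of the transfer orbit: a_t = (6205 + 35750)/2 = 20977.5 km.
Half the transfer-orbit period gives t = π√(a_t³/μ) = 36040 s.
Converting: 36040 s ÷ 3600 s/hour = 10.01 hours.

t = 10.01 hours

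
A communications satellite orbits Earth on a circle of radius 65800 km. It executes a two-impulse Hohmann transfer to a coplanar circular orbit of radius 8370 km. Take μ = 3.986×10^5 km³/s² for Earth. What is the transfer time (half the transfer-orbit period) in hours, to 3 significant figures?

t = 9.87 hours

Transfer-ellipse semi-major axis a_t = (r₁ + r₂)/2 = (65800 + 8370)/2 = 37085 km.
Transfer time t = π√(a_t³/μ) = π√((37085)³ / 3.986×10^5) = 35540 s.
Converting: 35540 s ÷ 3600 s/hour = 9.87 hours.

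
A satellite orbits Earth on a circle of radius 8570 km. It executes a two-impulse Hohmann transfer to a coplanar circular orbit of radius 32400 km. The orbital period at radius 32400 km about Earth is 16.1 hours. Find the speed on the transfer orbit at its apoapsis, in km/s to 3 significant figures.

v = 2.27 km/s

From Kepler's third law T² = 4π²r³/μ at r = 32400 km, T = 16.1 hours = 16.1 × 3600 s = 57960 s: μ = 4π²r³/T² = 3.99704×10^5 km³/s².
The Hohmann ellipse has a_t = (r₁ + r₂)/2 = 20485 km.
The apoapsis of the transfer ellipse is at r = 32400 km.
Vis-viva: v = √[μ(2/r − 1/a_t)] = √[3.99704×10^5 × (2/32400 − 1/20485)] = 2.272 km/s.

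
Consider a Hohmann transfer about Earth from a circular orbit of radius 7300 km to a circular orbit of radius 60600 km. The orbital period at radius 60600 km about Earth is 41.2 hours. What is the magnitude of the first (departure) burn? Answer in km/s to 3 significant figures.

Δv₁ = 2.49 km/s

From Kepler's third law T² = 4π²r³/μ at r = 60600 km, T = 41.2 hours = 41.2 × 3600 s = 1.4832×10^5 s: μ = 4π²r³/T² = 3.99373×10^5 km³/s².
Semi-major axis of the transfer orbit: a_t = (7300 + 60600)/2 = 33950 km.
Circular speed at r = 7300 km: v_c = √(μ/r) = 7.397 km/s.
Transfer-orbit speed at the same r (vis-viva, a = a_t): v_t = √[μ(2/r − 1/a_t)] = 9.882 km/s.
Δv₁ = |v_t − v_c| = |9.882 − 7.397| = 2.485 km/s.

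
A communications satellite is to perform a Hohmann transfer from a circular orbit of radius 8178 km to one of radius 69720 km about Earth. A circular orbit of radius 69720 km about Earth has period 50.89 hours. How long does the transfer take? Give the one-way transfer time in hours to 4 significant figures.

From Kepler's third law T² = 4π²r³/μ at r = 69720 km, T = 50.89 hours = 50.89 × 3600 s = 1.83204×10^5 s: μ = 4π²r³/T² = 3.98623×10^5 km³/s².
Semi-major axis of the transfer orbit: a_t = (8178 + 69720)/2 = 38949 km.
Transfer time t = π√(a_t³/μ) = π√((38949)³ / 3.98623×10^5) = 38248 s.
Converting: 38248 s ÷ 3600 s/hour = 10.62 hours.

t = 10.62 hours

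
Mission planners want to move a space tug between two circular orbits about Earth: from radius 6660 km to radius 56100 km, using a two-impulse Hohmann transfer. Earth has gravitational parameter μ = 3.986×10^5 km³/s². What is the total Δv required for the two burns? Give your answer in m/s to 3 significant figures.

Semi-major axis of the transfer orbit: a_t = (6660 + 56100)/2 = 31380 km.
At r₁ the circular-orbit speed is v₁ = √(μ/r₁) = 7.7363 km/s.
Transfer-orbit speed at r₁ (vis-viva): v_p = √[μ(2/r₁ − 1/a_t)] = 10.344 km/s.
First burn Δv₁ = |v_p − v₁| = 2.6077 km/s.
Circular speed at r₂: v₂ = √(μ/r₂) = 2.6656 km/s.
Transfer-orbit speed at r₂: v_a = √[μ(2/r₂ − 1/a_t)] = 1.2280 km/s.
Second burn Δv₂ = |v₂ − v_a| = 1.4376 km/s.
Δv = Δv₁ + Δv₂ = 2.6077 + 1.4376 = 4.045 km/s.

Δv = 4050 m/s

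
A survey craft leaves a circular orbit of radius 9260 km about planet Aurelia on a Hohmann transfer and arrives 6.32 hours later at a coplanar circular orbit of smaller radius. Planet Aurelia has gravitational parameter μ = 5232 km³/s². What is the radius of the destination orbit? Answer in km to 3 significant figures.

r₂ = 3740 km

Transfer time t = 6.32 hours = 22752 s, and t = π√(a_t³/μ).
So a_t = (μ t²/π²)^(1/3) = (5232 × (22752)² / π²)^(1/3) = 6498.3 km.
Since a_t = (r₁ + r₂)/2, r₂ = 2a_t − r₁ = 2×6498.3 − 9260 = 3736.6 km.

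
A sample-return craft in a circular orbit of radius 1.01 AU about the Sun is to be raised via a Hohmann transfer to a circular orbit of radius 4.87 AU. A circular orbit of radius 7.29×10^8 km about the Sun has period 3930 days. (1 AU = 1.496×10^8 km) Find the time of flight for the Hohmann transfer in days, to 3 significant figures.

t = 921 days

From Kepler's third law T² = 4π²r³/μ at r = 7.29×10^8 km, T = 3930 days = 3930 × 86400 s = 3.39552×10^8 s: μ = 4π²r³/T² = 1.32657×10^11 km³/s².
In km: r₁ = 1.01 × 1.496×10^8 = 1.51096×10^8 km; r₂ = 4.87 × 1.496×10^8 = 7.28552×10^8 km.
Semi-major axis of the transfer orbit: a_t = (1.51096×10^8 + 7.28552×10^8)/2 = 4.39824×10^8 km.
By Kepler's third law the transfer-orbit period is T = 2π√(a_t³/μ), so t = T/2 = 7.956×10^7 s.
Converting: 7.956×10^7 s ÷ 86400 s/day = 921 days.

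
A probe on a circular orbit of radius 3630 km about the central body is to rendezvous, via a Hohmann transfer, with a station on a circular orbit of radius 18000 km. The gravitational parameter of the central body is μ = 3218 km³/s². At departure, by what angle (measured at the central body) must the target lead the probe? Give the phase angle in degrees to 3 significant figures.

φ = 96.2°

Semi-major axis of the transfer orbit: a_t = (3630 + 18000)/2 = 10815 km.
Transfer time t = π√(a_t³/μ) = 62287 s.
The target's mean motion on its circular orbit is ω₂ = √(μ/r₂³) = 2.3490×10^-5 rad/s.
Angle swept by the target during transfer: ω₂·t = 1.4631 rad = 83.83°.
The probe traverses 180° on the transfer ellipse, so the target must lead by 180° − 83.83° = 96.2°.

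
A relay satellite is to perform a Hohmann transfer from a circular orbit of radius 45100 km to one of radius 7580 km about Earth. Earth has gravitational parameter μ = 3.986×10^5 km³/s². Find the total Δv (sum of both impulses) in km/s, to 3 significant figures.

The Hohmann ellipse has a_t = (r₁ + r₂)/2 = 26340 km.
At r₁ the circular-orbit speed is v₁ = √(μ/r₁) = 2.973 km/s.
On the transfer ellipse at r₁, vis-viva gives v_a = √[μ(2/r₁ − 1/a_t)] = 1.595 km/s.
First burn Δv₁ = |v_a − v₁| = 1.378 km/s.
Circular speed at r₂: v₂ = √(μ/r₂) = 7.252 km/s.
Transfer-orbit speed at r₂: v_p = √[μ(2/r₂ − 1/a_t)] = 9.489 km/s.
Second burn Δv₂ = |v₂ − v_p| = 2.237 km/s.
Δv = Δv₁ + Δv₂ = 1.378 + 2.237 = 3.615 km/s.

Δv = 3.62 km/s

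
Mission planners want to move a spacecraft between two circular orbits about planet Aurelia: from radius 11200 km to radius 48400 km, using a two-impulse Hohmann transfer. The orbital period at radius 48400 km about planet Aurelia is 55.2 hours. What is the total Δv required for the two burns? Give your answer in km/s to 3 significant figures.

Δv = 1.47 km/s

From Kepler's third law T² = 4π²r³/μ at r = 48400 km, T = 55.2 hours = 55.2 × 3600 s = 1.9872×10^5 s: μ = 4π²r³/T² = 1.13348×10^5 km³/s².
Transfer-ellipse semi-major axis a_t = (r₁ + r₂)/2 = (11200 + 48400)/2 = 29800 km.
At r₁ the circular-orbit speed is v₁ = √(μ/r₁) = 3.181 km/s.
Transfer-orbit speed at r₁ (v² = μ(2/r − 1/a)): v_p = √[μ(2/r₁ − 1/a_t)] = 4.054 km/s.
First burn Δv₁ = |v_p − v₁| = 0.8730 km/s.
At r₂, v₂ = √(μ/r₂) = 1.5303 km/s.
Transfer-orbit speed at r₂: v_a = √[μ(2/r₂ − 1/a_t)] = 0.93818 km/s.
Second burn Δv₂ = |v₂ − v_a| = 0.5921 km/s.
Total Δv = Δv₁ + Δv₂ = 1.465 km/s.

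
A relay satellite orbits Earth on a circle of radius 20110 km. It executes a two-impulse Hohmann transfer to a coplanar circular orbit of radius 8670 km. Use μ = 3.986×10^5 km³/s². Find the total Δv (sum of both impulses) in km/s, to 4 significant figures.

The Hohmann ellipse has a_t = (r₁ + r₂)/2 = 14390 km.
At r₁ the circular-orbit speed is v₁ = √(μ/r₁) = 4.45208 km/s.
Transfer-orbit speed at r₁ (v² = μ(2/r − 1/a)): v_a = √[μ(2/r₁ − 1/a_t)] = 3.45575 km/s.
First burn Δv₁ = |v_a − v₁| = 0.9963 km/s.
At r₂, v₂ = √(μ/r₂) = 6.7805 km/s.
Transfer-orbit speed at r₂: v_p = √[μ(2/r₂ − 1/a_t)] = 8.0156 km/s.
Second burn Δv₂ = |v₂ − v_p| = 1.235 km/s.
Total Δv = Δv₁ + Δv₂ = 2.231 km/s.

Δv = 2.231 km/s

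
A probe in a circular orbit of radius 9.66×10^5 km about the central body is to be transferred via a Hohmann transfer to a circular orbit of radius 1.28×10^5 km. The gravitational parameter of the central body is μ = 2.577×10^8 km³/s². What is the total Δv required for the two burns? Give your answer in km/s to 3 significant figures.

Transfer-ellipse semi-major axis a_t = (r₁ + r₂)/2 = (9.660×10^5 + 1.280×10^5)/2 = 5.470×10^5 km.
Circular speed at r₁: v₁ = √(μ/r₁) = √(2.577×10^8/9.660×10^5) = 16.333 km/s.
Transfer-orbit speed at r₁ (vis-viva equation): v_a = √[μ(2/r₁ − 1/a_t)] = 7.9010 km/s.
First burn Δv₁ = |v_a − v₁| = 8.432 km/s.
Circular speed at r₂: v₂ = √(μ/r₂) = 44.87 km/s.
Transfer-orbit speed at r₂: v_p = √[μ(2/r₂ − 1/a_t)] = 59.63 km/s.
Second burn Δv₂ = |v₂ − v_p| = 14.76 km/s.
Total Δv = Δv₁ + Δv₂ = 23.19 km/s.

Δv = 23.2 km/s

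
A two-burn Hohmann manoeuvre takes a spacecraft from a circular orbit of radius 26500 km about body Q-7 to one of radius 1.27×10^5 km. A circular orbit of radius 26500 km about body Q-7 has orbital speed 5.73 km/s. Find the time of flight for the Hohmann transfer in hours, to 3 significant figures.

From the circular-orbit relation v² = μ/r at r = 26500 km: μ = v²r = (5.73)² × 26500 = 8.70072×10^5 km³/s².
Semi-major axis of the transfer orbit: a_t = (26500 + 1.270×10^5)/2 = 76750 km.
Transfer time t = π√(a_t³/μ) = π√((76750)³ / 8.70072×10^5) = 71610 s.
Converting: 71610 s ÷ 3600 s/hour = 19.9 hours.

t = 19.9 hours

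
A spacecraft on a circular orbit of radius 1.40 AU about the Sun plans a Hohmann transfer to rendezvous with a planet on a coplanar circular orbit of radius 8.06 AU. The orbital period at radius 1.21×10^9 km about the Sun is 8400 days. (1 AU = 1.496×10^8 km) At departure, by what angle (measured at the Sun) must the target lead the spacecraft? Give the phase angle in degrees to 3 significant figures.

φ = 99.1°

From Kepler's third law T² = 4π²r³/μ at r = 1.21×10^9 km, T = 8400 days = 8400 × 86400 s = 7.2576×10^8 s: μ = 4π²r³/T² = 1.32779×10^11 km³/s².
In km: r₁ = 1.40 × 1.496×10^8 = 2.0944×10^8 km; r₂ = 8.06 × 1.496×10^8 = 1.205776×10^9 km.
The Hohmann ellipse has a_t = (r₁ + r₂)/2 = 7.07608×10^8 km.
The half-period of the transfer ellipse is t = π√(a_t³/μ) = 1.6228×10^8 s.
The target's mean motion on its circular orbit is ω₂ = √(μ/r₂³) = 8.7029×10^-9 rad/s.
Angle swept by the target during transfer: ω₂·t = 1.4123 rad = 80.92°.
The spacecraft traverses 180° on the transfer ellipse, so the target must lead by 180° − 80.92° = 99.1°.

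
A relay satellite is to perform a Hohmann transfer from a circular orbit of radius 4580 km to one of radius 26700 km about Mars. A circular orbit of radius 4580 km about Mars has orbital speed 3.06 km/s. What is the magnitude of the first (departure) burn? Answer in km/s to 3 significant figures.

From the circular-orbit relation v² = μ/r at r = 4580 km: μ = v²r = (3.06)² × 4580 = 42885.3 km³/s².
Semi-major axis of the transfer orbit: a_t = (4580 + 26700)/2 = 15640 km.
On the circular orbit at r = 4580 km, v_c = √(μ/r) = 3.0600 km/s.
Vis-viva on the transfer ellipse at r = 4580 km gives v_t = √[μ(2/r − 1/a_t)] = 3.9981 km/s.
Δv₁ = |v_t − v_c| = |3.9981 − 3.0600| = 0.9381 km/s.

Δv₁ = 0.938 km/s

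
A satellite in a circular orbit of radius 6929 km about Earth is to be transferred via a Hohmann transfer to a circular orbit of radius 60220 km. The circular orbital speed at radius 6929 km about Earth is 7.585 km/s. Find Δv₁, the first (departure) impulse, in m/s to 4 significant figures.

From the circular-orbit relation v² = μ/r at r = 6929 km: μ = v²r = (7.585)² × 6929 = 3.98641×10^5 km³/s².
The Hohmann ellipse has a_t = (r₁ + r₂)/2 = 33574.5 km.
On the circular orbit at r = 6929 km, v_c = √(μ/r) = 7.5850 km/s.
Transfer-orbit speed at the same r (vis-viva, a = a_t): v_t = √[μ(2/r − 1/a_t)] = 10.158 km/s.
Δv₁ = |v_t − v_c| = |10.158 − 7.5850| = 2.573 km/s.

Δv₁ = 2573 m/s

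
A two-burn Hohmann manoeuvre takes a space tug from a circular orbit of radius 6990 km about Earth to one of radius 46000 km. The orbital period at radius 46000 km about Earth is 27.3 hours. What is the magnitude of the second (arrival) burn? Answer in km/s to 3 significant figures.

From Kepler's third law T² = 4π²r³/μ at r = 46000 km, T = 27.3 hours = 27.3 × 3600 s = 98280 s: μ = 4π²r³/T² = 3.97835×10^5 km³/s².
The Hohmann ellipse has a_t = (r₁ + r₂)/2 = 26495 km.
On the circular orbit at r = 46000 km, v_c = √(μ/r) = 2.941 km/s.
Transfer-orbit speed at the same r (vis-viva, a = a_t): v_t = √[μ(2/r − 1/a_t)] = 1.511 km/s.
Δv₂ = |v_t − v_c| = |1.511 − 2.941| = 1.430 km/s.

Δv₂ = 1.43 km/s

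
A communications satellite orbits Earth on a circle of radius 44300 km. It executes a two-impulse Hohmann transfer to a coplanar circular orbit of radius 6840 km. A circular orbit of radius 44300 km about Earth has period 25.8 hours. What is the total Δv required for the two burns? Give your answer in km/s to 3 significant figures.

From Kepler's third law T² = 4π²r³/μ at r = 44300 km, T = 25.8 hours = 25.8 × 3600 s = 92880 s: μ = 4π²r³/T² = 3.97857×10^5 km³/s².
Transfer-ellipse semi-major axis a_t = (r₁ + r₂)/2 = (44300 + 6840)/2 = 25570 km.
Circular speed at r₁: v₁ = √(μ/r₁) = √(3.97857×10^5/44300) = 2.997 km/s.
Transfer-orbit speed at r₁ (vis-viva): v_a = √[μ(2/r₁ − 1/a_t)] = 1.550 km/s.
First burn Δv₁ = |v_a − v₁| = 1.447 km/s.
Circular speed at r₂: v₂ = √(μ/r₂) = 7.6267 km/s.
Transfer-orbit speed at r₂: v_p = √[μ(2/r₂ − 1/a_t)] = 10.039 km/s.
Second burn Δv₂ = |v₂ − v_p| = 2.412 km/s.
Δv = Δv₁ + Δv₂ = 1.447 + 2.412 = 3.859 km/s.

Δv = 3.86 km/s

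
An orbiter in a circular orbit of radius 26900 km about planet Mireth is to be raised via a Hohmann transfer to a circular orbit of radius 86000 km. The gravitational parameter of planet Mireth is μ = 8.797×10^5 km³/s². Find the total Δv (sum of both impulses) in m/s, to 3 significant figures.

Δv = 2330 m/s

The Hohmann ellipse has a_t = (r₁ + r₂)/2 = 56450 km.
At r₁ the circular-orbit speed is v₁ = √(μ/r₁) = 5.7186 km/s.
On the transfer ellipse at r₁, vis-viva equation gives v_p = √[μ(2/r₁ − 1/a_t)] = 7.0584 km/s.
First burn Δv₁ = |v_p − v₁| = 1.3398 km/s.
At r₂, v₂ = √(μ/r₂) = 3.19829 km/s.
Transfer-orbit speed at r₂: v_a = √[μ(2/r₂ − 1/a_t)] = 2.20781 km/s.
Second burn Δv₂ = |v₂ − v_a| = 0.99048 km/s.
Total Δv = Δv₁ + Δv₂ = 2.330 km/s.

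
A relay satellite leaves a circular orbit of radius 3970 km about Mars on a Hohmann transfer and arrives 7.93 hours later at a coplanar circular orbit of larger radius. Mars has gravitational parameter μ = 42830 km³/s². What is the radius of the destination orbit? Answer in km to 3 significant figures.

Transfer time t = 7.93 hours = 28548 s, and t = π√(a_t³/μ).
So a_t = (μ t²/π²)^(1/3) = (42830 × (28548)² / π²)^(1/3) = 15236 km.
Since a_t = (r₁ + r₂)/2, r₂ = 2a_t − r₁ = 2×15236 − 3970 = 26502 km.

r₂ = 26500 km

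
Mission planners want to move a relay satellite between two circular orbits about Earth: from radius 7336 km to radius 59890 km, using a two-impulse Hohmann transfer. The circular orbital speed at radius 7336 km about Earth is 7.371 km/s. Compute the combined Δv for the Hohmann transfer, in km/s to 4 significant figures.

From the circular-orbit relation v² = μ/r at r = 7336 km: μ = v²r = (7.371)² × 7336 = 3.98577×10^5 km³/s².
The Hohmann ellipse has a_t = (r₁ + r₂)/2 = 33613 km.
Circular speed at r₁: v₁ = √(μ/r₁) = √(3.98577×10^5/7336) = 7.371 km/s.
On the transfer ellipse at r₁, vis-viva equation gives v_p = √[μ(2/r₁ − 1/a_t)] = 9.839 km/s.
First burn Δv₁ = |v_p − v₁| = 2.468 km/s.
Circular speed at r₂: v₂ = √(μ/r₂) = 2.580 km/s.
Transfer-orbit speed at r₂: v_a = √[μ(2/r₂ − 1/a_t)] = 1.205 km/s.
Second burn Δv₂ = |v₂ − v_a| = 1.375 km/s.
Δv = Δv₁ + Δv₂ = 2.468 + 1.375 = 3.843 km/s.

Δv = 3.843 km/s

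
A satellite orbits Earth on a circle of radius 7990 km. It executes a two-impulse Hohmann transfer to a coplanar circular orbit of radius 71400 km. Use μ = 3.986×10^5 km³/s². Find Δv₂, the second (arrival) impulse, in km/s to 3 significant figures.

Semi-major axis of the transfer orbit: a_t = (7990 + 71400)/2 = 39695 km.
On the circular orbit at r = 71400 km, v_c = √(μ/r) = 2.363 km/s.
Vis-viva on the transfer ellipse at r = 71400 km gives v_t = √[μ(2/r − 1/a_t)] = 1.060 km/s.
Δv₂ = |v_t − v_c| = |1.060 − 2.363| = 1.303 km/s.

Δv₂ = 1.30 km/s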